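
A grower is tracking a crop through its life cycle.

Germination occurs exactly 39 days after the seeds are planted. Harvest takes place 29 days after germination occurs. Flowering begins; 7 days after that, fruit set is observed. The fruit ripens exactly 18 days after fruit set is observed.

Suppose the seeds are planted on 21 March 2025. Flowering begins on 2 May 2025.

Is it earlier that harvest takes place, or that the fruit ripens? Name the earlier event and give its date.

The fruit ripens — 27 May 2025

The seeds are planted: Mar 21, 2025.
Germination occurs: Mar 21, 2025 + 39 days = Apr 29, 2025.
Harvest takes place: Apr 29, 2025 + 29 days = May 28, 2025.
Flowering begins: May 2, 2025.
Fruit set is observed: May 2, 2025 + 7 days = May 9, 2025.
The fruit ripens: May 9, 2025 + 18 days = May 27, 2025.
Comparing: harvest takes place on May 28, 2025 vs the fruit ripens on May 27, 2025. Earlier: the fruit ripens.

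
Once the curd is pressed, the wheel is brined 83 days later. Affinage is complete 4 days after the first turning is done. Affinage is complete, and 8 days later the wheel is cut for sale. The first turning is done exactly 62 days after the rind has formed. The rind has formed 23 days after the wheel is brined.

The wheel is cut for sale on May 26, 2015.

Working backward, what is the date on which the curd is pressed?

November 27, 2014

The wheel is cut for sale: May 26, 2015.
Affinage is complete: May 26, 2015 − 8 days = May 18, 2015.
The first turning is done: May 18, 2015 − 4 days = May 14, 2015.
The rind has formed: May 14, 2015 − 62 days = Mar 13, 2015.
The wheel is brined: Mar 13, 2015 − 23 days = Feb 18, 2015.
The curd is pressed: Feb 18, 2015 − 83 days = Nov 27, 2014.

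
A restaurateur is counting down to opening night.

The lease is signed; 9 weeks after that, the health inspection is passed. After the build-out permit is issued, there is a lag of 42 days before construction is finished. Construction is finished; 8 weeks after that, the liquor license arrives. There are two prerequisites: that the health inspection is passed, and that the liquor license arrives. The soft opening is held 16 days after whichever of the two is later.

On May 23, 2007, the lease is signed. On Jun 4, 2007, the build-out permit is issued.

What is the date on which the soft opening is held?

Sep 26, 2007

The lease is signed: May 23, 2007.
The health inspection is passed: May 23, 2007 + 9 weeks = Jul 25, 2007.
The build-out permit is issued: Jun 4, 2007.
Construction is finished: Jun 4, 2007 + 42 days = Jul 16, 2007.
The liquor license arrives: Jul 16, 2007 + 8 weeks = Sep 10, 2007.
Both prerequisites met — the health inspection is passed (Jul 25, 2007), the liquor license arrives (Sep 10, 2007); the later is Sep 10, 2007.
The soft opening is held: Sep 10, 2007 + 16 days = Sep 26, 2007.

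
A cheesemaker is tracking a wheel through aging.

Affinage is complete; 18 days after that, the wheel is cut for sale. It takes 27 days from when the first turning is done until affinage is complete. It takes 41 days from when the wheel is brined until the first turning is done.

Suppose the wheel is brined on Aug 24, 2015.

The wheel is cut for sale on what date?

The wheel is brined: Aug 24, 2015.
The first turning is done: Aug 24, 2015 + 41 days = Oct 4, 2015.
Affinage is complete: Oct 4, 2015 + 27 days = Oct 31, 2015.
The wheel is cut for sale: Oct 31, 2015 + 18 days = Nov 18, 2015.

Nov 18, 2015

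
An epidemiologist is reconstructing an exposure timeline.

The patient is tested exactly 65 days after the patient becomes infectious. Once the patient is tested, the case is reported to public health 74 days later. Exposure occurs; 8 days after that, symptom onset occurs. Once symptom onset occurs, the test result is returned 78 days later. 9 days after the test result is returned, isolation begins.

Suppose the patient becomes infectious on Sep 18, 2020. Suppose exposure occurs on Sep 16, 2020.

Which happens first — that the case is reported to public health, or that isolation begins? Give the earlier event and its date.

The patient becomes infectious: Sep 18, 2020.
The patient is tested: Sep 18, 2020 + 65 days = Nov 22, 2020.
The case is reported to public health: Nov 22, 2020 + 74 days = Feb 4, 2021.
Exposure occurs: Sep 16, 2020.
Symptom onset occurs: Sep 16, 2020 + 8 days = Sep 24, 2020.
The test result is returned: Sep 24, 2020 + 78 days = Dec 11, 2020.
Isolation begins: Dec 11, 2020 + 9 days = Dec 20, 2020.
Comparing: the case is reported to public health on Feb 4, 2021 vs isolation begins on Dec 20, 2020. Earlier: isolation begins.

Isolation begins — Dec 20, 2020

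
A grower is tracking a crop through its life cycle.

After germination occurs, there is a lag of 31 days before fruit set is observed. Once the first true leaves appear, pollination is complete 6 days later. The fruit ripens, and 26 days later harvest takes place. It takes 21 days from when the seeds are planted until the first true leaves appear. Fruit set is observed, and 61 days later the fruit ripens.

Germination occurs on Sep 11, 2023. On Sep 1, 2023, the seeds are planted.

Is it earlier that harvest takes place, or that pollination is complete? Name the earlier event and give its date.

Pollination is complete — Sep 28, 2023

Germination occurs: Sep 11, 2023.
Fruit set is observed: Sep 11, 2023 + 31 days = Oct 12, 2023.
The fruit ripens: Oct 12, 2023 + 61 days = Dec 12, 2023.
Harvest takes place: Dec 12, 2023 + 26 days = Jan 7, 2024.
The seeds are planted: Sep 1, 2023.
The first true leaves appear: Sep 1, 2023 + 21 days = Sep 22, 2023.
Pollination is complete: Sep 22, 2023 + 6 days = Sep 28, 2023.
Comparing: harvest takes place on Jan 7, 2024 vs pollination is complete on Sep 28, 2023. Earlier: pollination is complete.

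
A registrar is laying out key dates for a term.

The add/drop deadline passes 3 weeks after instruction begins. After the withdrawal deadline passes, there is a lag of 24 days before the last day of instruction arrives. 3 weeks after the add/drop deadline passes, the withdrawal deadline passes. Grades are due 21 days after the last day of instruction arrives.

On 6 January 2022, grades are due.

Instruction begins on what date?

Grades are due: Jan 6, 2022.
The last day of instruction arrives: Jan 6, 2022 − 21 days = Dec 16, 2021.
The withdrawal deadline passes: Dec 16, 2021 − 24 days = Nov 22, 2021.
The add/drop deadline passes: Nov 22, 2021 − 3 weeks = Nov 1, 2021.
Instruction begins: Nov 1, 2021 − 3 weeks = Oct 11, 2021.

11 October 2021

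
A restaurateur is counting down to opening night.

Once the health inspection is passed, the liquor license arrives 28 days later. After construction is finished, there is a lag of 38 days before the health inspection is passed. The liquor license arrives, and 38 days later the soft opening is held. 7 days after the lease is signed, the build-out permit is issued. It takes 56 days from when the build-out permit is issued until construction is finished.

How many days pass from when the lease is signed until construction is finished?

63 days

Causal path: the lease is signed → the build-out permit is issued → construction is finished.
Total delay along the path: 7 + 56 = 63 days.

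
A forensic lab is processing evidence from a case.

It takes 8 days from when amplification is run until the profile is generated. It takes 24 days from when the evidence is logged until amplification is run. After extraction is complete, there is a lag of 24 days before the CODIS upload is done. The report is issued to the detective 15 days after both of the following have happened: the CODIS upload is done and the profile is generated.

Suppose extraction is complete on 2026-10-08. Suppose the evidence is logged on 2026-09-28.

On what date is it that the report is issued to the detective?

Extraction is complete: Oct 8, 2026.
The CODIS upload is done: Oct 8, 2026 + 24 days = Nov 1, 2026.
The evidence is logged: Sep 28, 2026.
Amplification is run: Sep 28, 2026 + 24 days = Oct 22, 2026.
The profile is generated: Oct 22, 2026 + 8 days = Oct 30, 2026.
Both prerequisites met — the CODIS upload is done (Nov 1, 2026), the profile is generated (Oct 30, 2026); the later is Nov 1, 2026.
The report is issued to the detective: Nov 1, 2026 + 15 days = Nov 16, 2026.

2026-11-16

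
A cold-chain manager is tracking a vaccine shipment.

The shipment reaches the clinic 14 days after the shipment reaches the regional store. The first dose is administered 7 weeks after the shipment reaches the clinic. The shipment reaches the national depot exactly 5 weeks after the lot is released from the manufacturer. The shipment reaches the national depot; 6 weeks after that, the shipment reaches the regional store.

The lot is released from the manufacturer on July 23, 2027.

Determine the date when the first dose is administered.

December 10, 2027

The lot is released from the manufacturer: Jul 23, 2027.
The shipment reaches the national depot: Jul 23, 2027 + 5 weeks = Aug 27, 2027.
The shipment reaches the regional store: Aug 27, 2027 + 6 weeks = Oct 8, 2027.
The shipment reaches the clinic: Oct 8, 2027 + 14 days = Oct 22, 2027.
The first dose is administered: Oct 22, 2027 + 7 weeks = Dec 10, 2027.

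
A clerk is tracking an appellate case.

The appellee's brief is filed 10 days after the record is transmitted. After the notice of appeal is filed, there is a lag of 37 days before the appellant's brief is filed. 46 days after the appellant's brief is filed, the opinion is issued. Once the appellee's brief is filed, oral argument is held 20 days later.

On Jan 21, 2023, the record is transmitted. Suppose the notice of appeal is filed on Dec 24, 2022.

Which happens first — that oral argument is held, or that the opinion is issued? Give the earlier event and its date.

The record is transmitted: Jan 21, 2023.
The appellee's brief is filed: Jan 21, 2023 + 10 days = Jan 31, 2023.
Oral argument is held: Jan 31, 2023 + 20 days = Feb 20, 2023.
The notice of appeal is filed: Dec 24, 2022.
The appellant's brief is filed: Dec 24, 2022 + 37 days = Jan 30, 2023.
The opinion is issued: Jan 30, 2023 + 46 days = Mar 17, 2023.
Comparing: oral argument is held on Feb 20, 2023 vs the opinion is issued on Mar 17, 2023. Earlier: oral argument is held.

Oral argument is held — Feb 20, 2023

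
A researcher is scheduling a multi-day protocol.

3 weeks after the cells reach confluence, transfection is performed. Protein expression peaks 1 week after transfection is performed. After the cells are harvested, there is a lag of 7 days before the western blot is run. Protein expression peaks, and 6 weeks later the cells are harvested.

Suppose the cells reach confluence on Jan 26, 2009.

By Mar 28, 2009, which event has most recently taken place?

Protein expression peaks

The cells reach confluence: Jan 26, 2009.
Transfection is performed: Jan 26, 2009 + 3 weeks = Feb 16, 2009.
Protein expression peaks: Feb 16, 2009 + 1 week = Feb 23, 2009.
The cells are harvested: Feb 23, 2009 + 6 weeks = Apr 6, 2009.
The western blot is run: Apr 6, 2009 + 7 days = Apr 13, 2009.
Mar 28, 2009 falls between when protein expression peaks (Feb 23, 2009) and when the cells are harvested (Apr 6, 2009).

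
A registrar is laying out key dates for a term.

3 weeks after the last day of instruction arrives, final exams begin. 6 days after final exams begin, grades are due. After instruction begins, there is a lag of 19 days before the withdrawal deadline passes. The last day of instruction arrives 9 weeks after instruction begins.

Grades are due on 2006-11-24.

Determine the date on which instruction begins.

Grades are due: Nov 24, 2006.
Final exams begin: Nov 24, 2006 − 6 days = Nov 18, 2006.
The last day of instruction arrives: Nov 18, 2006 − 3 weeks = Oct 28, 2006.
Instruction begins: Oct 28, 2006 − 9 weeks = Aug 26, 2006.

2006-08-26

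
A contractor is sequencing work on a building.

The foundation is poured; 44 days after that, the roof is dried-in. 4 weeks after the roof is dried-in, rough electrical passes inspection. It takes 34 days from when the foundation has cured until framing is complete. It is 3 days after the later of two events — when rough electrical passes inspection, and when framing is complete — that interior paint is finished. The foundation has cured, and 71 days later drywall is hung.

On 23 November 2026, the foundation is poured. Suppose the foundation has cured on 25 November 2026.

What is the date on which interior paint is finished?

The foundation is poured: Nov 23, 2026.
The roof is dried-in: Nov 23, 2026 + 44 days = Jan 6, 2027.
Rough electrical passes inspection: Jan 6, 2027 + 4 weeks = Feb 3, 2027.
The foundation has cured: Nov 25, 2026.
Framing is complete: Nov 25, 2026 + 34 days = Dec 29, 2026.
Both prerequisites met — rough electrical passes inspection (Feb 3, 2027), framing is complete (Dec 29, 2026); the later is Feb 3, 2027.
Interior paint is finished: Feb 3, 2027 + 3 days = Feb 6, 2027.

6 February 2027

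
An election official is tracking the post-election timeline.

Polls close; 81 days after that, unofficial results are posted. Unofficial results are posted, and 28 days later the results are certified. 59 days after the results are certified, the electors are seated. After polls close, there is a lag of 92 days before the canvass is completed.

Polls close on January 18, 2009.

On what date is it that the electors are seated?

July 5, 2009

Polls close: Jan 18, 2009.
Unofficial results are posted: Jan 18, 2009 + 81 days = Apr 9, 2009.
The results are certified: Apr 9, 2009 + 28 days = May 7, 2009.
The electors are seated: May 7, 2009 + 59 days = Jul 5, 2009.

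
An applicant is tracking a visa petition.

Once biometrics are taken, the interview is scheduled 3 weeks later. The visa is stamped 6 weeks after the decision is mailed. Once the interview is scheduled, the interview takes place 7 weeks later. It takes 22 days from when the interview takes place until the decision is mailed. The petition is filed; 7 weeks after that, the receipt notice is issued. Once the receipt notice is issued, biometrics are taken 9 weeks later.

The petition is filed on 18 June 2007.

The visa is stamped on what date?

19 February 2008

The petition is filed: Jun 18, 2007.
The receipt notice is issued: Jun 18, 2007 + 7 weeks = Aug 6, 2007.
Biometrics are taken: Aug 6, 2007 + 9 weeks = Oct 8, 2007.
The interview is scheduled: Oct 8, 2007 + 3 weeks = Oct 29, 2007.
The interview takes place: Oct 29, 2007 + 7 weeks = Dec 17, 2007.
The decision is mailed: Dec 17, 2007 + 22 days = Jan 8, 2008.
The visa is stamped: Jan 8, 2008 + 6 weeks = Feb 19, 2008.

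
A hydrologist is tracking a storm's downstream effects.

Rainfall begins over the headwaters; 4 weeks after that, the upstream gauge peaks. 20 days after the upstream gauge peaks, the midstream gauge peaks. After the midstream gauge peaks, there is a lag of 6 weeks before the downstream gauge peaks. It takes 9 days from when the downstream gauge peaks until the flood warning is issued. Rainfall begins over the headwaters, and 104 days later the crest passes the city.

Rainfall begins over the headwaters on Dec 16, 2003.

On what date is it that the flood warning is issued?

Mar 24, 2004

Rainfall begins over the headwaters: Dec 16, 2003.
The upstream gauge peaks: Dec 16, 2003 + 4 weeks = Jan 13, 2004.
The midstream gauge peaks: Jan 13, 2004 + 20 days = Feb 2, 2004.
The downstream gauge peaks: Feb 2, 2004 + 6 weeks = Mar 15, 2004.
The flood warning is issued: Mar 15, 2004 + 9 days = Mar 24, 2004.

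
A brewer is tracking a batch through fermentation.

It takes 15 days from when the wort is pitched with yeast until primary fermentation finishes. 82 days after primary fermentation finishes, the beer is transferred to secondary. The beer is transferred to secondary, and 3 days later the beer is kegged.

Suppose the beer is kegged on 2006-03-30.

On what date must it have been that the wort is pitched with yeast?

The beer is kegged: Mar 30, 2006.
The beer is transferred to secondary: Mar 30, 2006 − 3 days = Mar 27, 2006.
Primary fermentation finishes: Mar 27, 2006 − 82 days = Jan 4, 2006.
The wort is pitched with yeast: Jan 4, 2006 − 15 days = Dec 20, 2005.

2005-12-20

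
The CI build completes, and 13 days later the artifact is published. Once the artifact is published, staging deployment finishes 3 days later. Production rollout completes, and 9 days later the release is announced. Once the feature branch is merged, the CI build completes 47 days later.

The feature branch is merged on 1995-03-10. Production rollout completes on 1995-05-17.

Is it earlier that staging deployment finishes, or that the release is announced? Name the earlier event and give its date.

The feature branch is merged: Mar 10, 1995.
The CI build completes: Mar 10, 1995 + 47 days = Apr 26, 1995.
The artifact is published: Apr 26, 1995 + 13 days = May 9, 1995.
Staging deployment finishes: May 9, 1995 + 3 days = May 12, 1995.
Production rollout completes: May 17, 1995.
The release is announced: May 17, 1995 + 9 days = May 26, 1995.
Comparing: staging deployment finishes on May 12, 1995 vs the release is announced on May 26, 1995. Earlier: staging deployment finishes.

Staging deployment finishes — 1995-05-12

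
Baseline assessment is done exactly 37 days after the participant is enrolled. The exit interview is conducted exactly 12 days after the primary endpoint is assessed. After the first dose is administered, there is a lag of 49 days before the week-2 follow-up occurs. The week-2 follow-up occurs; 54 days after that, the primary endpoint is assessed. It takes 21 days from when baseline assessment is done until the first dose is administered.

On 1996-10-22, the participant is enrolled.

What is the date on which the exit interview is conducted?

The participant is enrolled: Oct 22, 1996.
Baseline assessment is done: Oct 22, 1996 + 37 days = Nov 28, 1996.
The first dose is administered: Nov 28, 1996 + 21 days = Dec 19, 1996.
The week-2 follow-up occurs: Dec 19, 1996 + 49 days = Feb 6, 1997.
The primary endpoint is assessed: Feb 6, 1997 + 54 days = Apr 1, 1997.
The exit interview is conducted: Apr 1, 1997 + 12 days = Apr 13, 1997.

1997-04-13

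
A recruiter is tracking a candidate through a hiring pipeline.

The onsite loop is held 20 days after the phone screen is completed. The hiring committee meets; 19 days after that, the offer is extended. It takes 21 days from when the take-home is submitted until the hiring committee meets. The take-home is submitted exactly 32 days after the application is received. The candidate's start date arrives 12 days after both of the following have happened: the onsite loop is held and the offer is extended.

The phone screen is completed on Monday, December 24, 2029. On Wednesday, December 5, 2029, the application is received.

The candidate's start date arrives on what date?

Wednesday, February 27, 2030

The phone screen is completed: Dec 24, 2029.
The onsite loop is held: Dec 24, 2029 + 20 days = Jan 13, 2030.
The application is received: Dec 5, 2029.
The take-home is submitted: Dec 5, 2029 + 32 days = Jan 6, 2030.
The hiring committee meets: Jan 6, 2030 + 21 days = Jan 27, 2030.
The offer is extended: Jan 27, 2030 + 19 days = Feb 15, 2030.
Both prerequisites met — the onsite loop is held (Jan 13, 2030), the offer is extended (Feb 15, 2030); the later is Feb 15, 2030.
The candidate's start date arrives: Feb 15, 2030 + 12 days = Feb 27, 2030.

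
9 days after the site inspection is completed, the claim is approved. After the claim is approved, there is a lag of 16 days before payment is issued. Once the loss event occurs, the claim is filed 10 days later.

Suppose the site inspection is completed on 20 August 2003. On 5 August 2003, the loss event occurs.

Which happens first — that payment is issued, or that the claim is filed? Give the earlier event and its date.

The claim is filed — 15 August 2003

The site inspection is completed: Aug 20, 2003.
The claim is approved: Aug 20, 2003 + 9 days = Aug 29, 2003.
Payment is issued: Aug 29, 2003 + 16 days = Sep 14, 2003.
The loss event occurs: Aug 5, 2003.
The claim is filed: Aug 5, 2003 + 10 days = Aug 15, 2003.
Comparing: payment is issued on Sep 14, 2003 vs the claim is filed on Aug 15, 2003. Earlier: the claim is filed.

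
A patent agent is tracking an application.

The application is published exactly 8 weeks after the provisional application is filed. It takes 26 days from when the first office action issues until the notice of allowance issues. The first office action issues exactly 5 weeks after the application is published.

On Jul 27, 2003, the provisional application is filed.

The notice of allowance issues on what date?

Nov 21, 2003

The provisional application is filed: Jul 27, 2003.
The application is published: Jul 27, 2003 + 8 weeks = Sep 21, 2003.
The first office action issues: Sep 21, 2003 + 5 weeks = Oct 26, 2003.
The notice of allowance issues: Oct 26, 2003 + 26 days = Nov 21, 2003.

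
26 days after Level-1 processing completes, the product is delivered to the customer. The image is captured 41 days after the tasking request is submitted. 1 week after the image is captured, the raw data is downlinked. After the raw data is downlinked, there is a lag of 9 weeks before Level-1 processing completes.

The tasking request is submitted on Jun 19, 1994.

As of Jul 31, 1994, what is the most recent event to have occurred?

The tasking request is submitted: Jun 19, 1994.
The image is captured: Jun 19, 1994 + 41 days = Jul 30, 1994.
The raw data is downlinked: Jul 30, 1994 + 1 week = Aug 6, 1994.
Level-1 processing completes: Aug 6, 1994 + 9 weeks = Oct 8, 1994.
The product is delivered to the customer: Oct 8, 1994 + 26 days = Nov 3, 1994.
Jul 31, 1994 falls between when the image is captured (Jul 30, 1994) and when the raw data is downlinked (Aug 6, 1994).

The image is captured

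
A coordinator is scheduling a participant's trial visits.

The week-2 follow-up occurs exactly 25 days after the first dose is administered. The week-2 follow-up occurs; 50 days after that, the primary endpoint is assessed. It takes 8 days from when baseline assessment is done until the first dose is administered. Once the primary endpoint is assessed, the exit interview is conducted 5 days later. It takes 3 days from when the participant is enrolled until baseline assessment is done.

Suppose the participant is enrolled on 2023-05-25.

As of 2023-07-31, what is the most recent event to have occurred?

The participant is enrolled: May 25, 2023.
Baseline assessment is done: May 25, 2023 + 3 days = May 28, 2023.
The first dose is administered: May 28, 2023 + 8 days = Jun 5, 2023.
The week-2 follow-up occurs: Jun 5, 2023 + 25 days = Jun 30, 2023.
The primary endpoint is assessed: Jun 30, 2023 + 50 days = Aug 19, 2023.
The exit interview is conducted: Aug 19, 2023 + 5 days = Aug 24, 2023.
Jul 31, 2023 falls between when the week-2 follow-up occurs (Jun 30, 2023) and when the primary endpoint is assessed (Aug 19, 2023).

The week-2 follow-up occurs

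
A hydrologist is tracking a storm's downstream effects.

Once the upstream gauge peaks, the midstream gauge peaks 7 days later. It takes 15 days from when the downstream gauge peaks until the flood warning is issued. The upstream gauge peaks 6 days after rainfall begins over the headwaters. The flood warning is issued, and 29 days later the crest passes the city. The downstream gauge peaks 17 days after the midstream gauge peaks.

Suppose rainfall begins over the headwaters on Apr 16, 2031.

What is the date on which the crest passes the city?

Rainfall begins over the headwaters: Apr 16, 2031.
The upstream gauge peaks: Apr 16, 2031 + 6 days = Apr 22, 2031.
The midstream gauge peaks: Apr 22, 2031 + 7 days = Apr 29, 2031.
The downstream gauge peaks: Apr 29, 2031 + 17 days = May 16, 2031.
The flood warning is issued: May 16, 2031 + 15 days = May 31, 2031.
The crest passes the city: May 31, 2031 + 29 days = Jun 29, 2031.

Jun 29, 2031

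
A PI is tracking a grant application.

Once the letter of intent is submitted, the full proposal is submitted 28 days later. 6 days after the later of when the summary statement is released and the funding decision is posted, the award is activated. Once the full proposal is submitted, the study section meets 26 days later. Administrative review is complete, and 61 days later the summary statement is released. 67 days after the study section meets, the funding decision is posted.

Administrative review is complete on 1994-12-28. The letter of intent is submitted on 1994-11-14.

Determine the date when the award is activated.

1995-03-21

Administrative review is complete: Dec 28, 1994.
The summary statement is released: Dec 28, 1994 + 61 days = Feb 27, 1995.
The letter of intent is submitted: Nov 14, 1994.
The full proposal is submitted: Nov 14, 1994 + 28 days = Dec 12, 1994.
The study section meets: Dec 12, 1994 + 26 days = Jan 7, 1995.
The funding decision is posted: Jan 7, 1995 + 67 days = Mar 15, 1995.
Both prerequisites met — the summary statement is released (Feb 27, 1995), the funding decision is posted (Mar 15, 1995); the later is Mar 15, 1995.
The award is activated: Mar 15, 1995 + 6 days = Mar 21, 1995.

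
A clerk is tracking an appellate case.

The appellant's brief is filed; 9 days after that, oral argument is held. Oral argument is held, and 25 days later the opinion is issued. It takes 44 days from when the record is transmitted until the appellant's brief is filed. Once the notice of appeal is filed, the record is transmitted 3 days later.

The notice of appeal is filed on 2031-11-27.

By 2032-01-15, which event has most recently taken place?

The notice of appeal is filed: Nov 27, 2031.
The record is transmitted: Nov 27, 2031 + 3 days = Nov 30, 2031.
The appellant's brief is filed: Nov 30, 2031 + 44 days = Jan 13, 2032.
Oral argument is held: Jan 13, 2032 + 9 days = Jan 22, 2032.
The opinion is issued: Jan 22, 2032 + 25 days = Feb 16, 2032.
Jan 15, 2032 falls between when the appellant's brief is filed (Jan 13, 2032) and when oral argument is held (Jan 22, 2032).

The appellant's brief is filed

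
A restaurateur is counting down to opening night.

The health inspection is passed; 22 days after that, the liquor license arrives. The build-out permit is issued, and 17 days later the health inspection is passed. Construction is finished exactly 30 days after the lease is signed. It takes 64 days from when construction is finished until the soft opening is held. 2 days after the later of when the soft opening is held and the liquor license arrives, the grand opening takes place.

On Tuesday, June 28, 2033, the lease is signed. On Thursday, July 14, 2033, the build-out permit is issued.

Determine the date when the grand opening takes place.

Sunday, October 2, 2033

The lease is signed: Jun 28, 2033.
Construction is finished: Jun 28, 2033 + 30 days = Jul 28, 2033.
The soft opening is held: Jul 28, 2033 + 64 days = Sep 30, 2033.
The build-out permit is issued: Jul 14, 2033.
The health inspection is passed: Jul 14, 2033 + 17 days = Jul 31, 2033.
The liquor license arrives: Jul 31, 2033 + 22 days = Aug 22, 2033.
Both prerequisites met — the soft opening is held (Sep 30, 2033), the liquor license arrives (Aug 22, 2033); the later is Sep 30, 2033.
The grand opening takes place: Sep 30, 2033 + 2 days = Oct 2, 2033.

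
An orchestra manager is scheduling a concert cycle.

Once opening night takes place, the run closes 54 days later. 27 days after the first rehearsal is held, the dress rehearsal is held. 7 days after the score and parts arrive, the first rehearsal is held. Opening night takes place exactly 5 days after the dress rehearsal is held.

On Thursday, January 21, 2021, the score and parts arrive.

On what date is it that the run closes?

Saturday, April 24, 2021

The score and parts arrive: Jan 21, 2021.
The first rehearsal is held: Jan 21, 2021 + 7 days = Jan 28, 2021.
The dress rehearsal is held: Jan 28, 2021 + 27 days = Feb 24, 2021.
Opening night takes place: Feb 24, 2021 + 5 days = Mar 1, 2021.
The run closes: Mar 1, 2021 + 54 days = Apr 24, 2021.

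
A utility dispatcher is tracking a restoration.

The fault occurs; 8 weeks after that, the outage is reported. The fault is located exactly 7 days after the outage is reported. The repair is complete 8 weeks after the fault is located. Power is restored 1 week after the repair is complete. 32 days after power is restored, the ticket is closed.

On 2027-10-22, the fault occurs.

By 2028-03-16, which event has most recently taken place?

The fault occurs: Oct 22, 2027.
The outage is reported: Oct 22, 2027 + 8 weeks = Dec 17, 2027.
The fault is located: Dec 17, 2027 + 7 days = Dec 24, 2027.
The repair is complete: Dec 24, 2027 + 8 weeks = Feb 18, 2028.
Power is restored: Feb 18, 2028 + 1 week = Feb 25, 2028.
The ticket is closed: Feb 25, 2028 + 32 days = Mar 28, 2028.
Mar 16, 2028 falls between when power is restored (Feb 25, 2028) and when the ticket is closed (Mar 28, 2028).

Power is restored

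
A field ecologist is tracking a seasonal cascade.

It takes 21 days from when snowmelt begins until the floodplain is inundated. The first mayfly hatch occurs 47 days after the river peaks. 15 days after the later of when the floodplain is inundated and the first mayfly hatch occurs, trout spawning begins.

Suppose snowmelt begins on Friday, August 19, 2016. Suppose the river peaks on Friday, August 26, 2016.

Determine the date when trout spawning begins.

Snowmelt begins: Aug 19, 2016.
The floodplain is inundated: Aug 19, 2016 + 21 days = Sep 9, 2016.
The river peaks: Aug 26, 2016.
The first mayfly hatch occurs: Aug 26, 2016 + 47 days = Oct 12, 2016.
Both prerequisites met — the floodplain is inundated (Sep 9, 2016), the first mayfly hatch occurs (Oct 12, 2016); the later is Oct 12, 2016.
Trout spawning begins: Oct 12, 2016 + 15 days = Oct 27, 2016.

Thursday, October 27, 2016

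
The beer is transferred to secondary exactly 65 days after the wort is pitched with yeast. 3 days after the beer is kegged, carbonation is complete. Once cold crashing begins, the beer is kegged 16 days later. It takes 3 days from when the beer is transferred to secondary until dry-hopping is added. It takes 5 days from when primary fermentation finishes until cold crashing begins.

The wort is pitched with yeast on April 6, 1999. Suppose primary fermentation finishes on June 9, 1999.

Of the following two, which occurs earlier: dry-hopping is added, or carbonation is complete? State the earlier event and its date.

The wort is pitched with yeast: Apr 6, 1999.
The beer is transferred to secondary: Apr 6, 1999 + 65 days = Jun 10, 1999.
Dry-hopping is added: Jun 10, 1999 + 3 days = Jun 13, 1999.
Primary fermentation finishes: Jun 9, 1999.
Cold crashing begins: Jun 9, 1999 + 5 days = Jun 14, 1999.
The beer is kegged: Jun 14, 1999 + 16 days = Jun 30, 1999.
Carbonation is complete: Jun 30, 1999 + 3 days = Jul 3, 1999.
Comparing: dry-hopping is added on Jun 13, 1999 vs carbonation is complete on Jul 3, 1999. Earlier: dry-hopping is added.

Dry-hopping is added — June 13, 1999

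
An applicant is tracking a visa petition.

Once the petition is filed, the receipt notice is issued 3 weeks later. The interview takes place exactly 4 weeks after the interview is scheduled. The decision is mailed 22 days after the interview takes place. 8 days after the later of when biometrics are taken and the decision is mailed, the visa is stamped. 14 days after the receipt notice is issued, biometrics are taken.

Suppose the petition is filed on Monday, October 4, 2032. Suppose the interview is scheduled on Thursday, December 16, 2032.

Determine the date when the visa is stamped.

Saturday, February 12, 2033

The petition is filed: Oct 4, 2032.
The receipt notice is issued: Oct 4, 2032 + 3 weeks = Oct 25, 2032.
Biometrics are taken: Oct 25, 2032 + 14 days = Nov 8, 2032.
The interview is scheduled: Dec 16, 2032.
The interview takes place: Dec 16, 2032 + 4 weeks = Jan 13, 2033.
The decision is mailed: Jan 13, 2033 + 22 days = Feb 4, 2033.
Both prerequisites met — biometrics are taken (Nov 8, 2032), the decision is mailed (Feb 4, 2033); the later is Feb 4, 2033.
The visa is stamped: Feb 4, 2033 + 8 days = Feb 12, 2033.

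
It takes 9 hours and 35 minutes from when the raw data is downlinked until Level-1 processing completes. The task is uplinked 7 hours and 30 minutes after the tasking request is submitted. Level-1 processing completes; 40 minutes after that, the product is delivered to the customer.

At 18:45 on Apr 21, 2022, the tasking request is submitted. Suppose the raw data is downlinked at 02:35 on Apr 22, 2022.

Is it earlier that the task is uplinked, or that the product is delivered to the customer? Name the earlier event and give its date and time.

The task is uplinked — 02:15 on Apr 22, 2022

The tasking request is submitted: 18:45 Apr 21, 2022.
The task is uplinked: 18:45 Apr 21, 2022 + 7h30m = 02:15 Apr 22, 2022.
The raw data is downlinked: 02:35 Apr 22, 2022.
Level-1 processing completes: 02:35 Apr 22, 2022 + 9h35m = 12:10 Apr 22, 2022.
The product is delivered to the customer: 12:10 Apr 22, 2022 + 40m = 12:50 Apr 22, 2022.
Comparing: the task is uplinked at 02:15 Apr 22, 2022 vs the product is delivered to the customer at 12:50 Apr 22, 2022. Earlier: the task is uplinked.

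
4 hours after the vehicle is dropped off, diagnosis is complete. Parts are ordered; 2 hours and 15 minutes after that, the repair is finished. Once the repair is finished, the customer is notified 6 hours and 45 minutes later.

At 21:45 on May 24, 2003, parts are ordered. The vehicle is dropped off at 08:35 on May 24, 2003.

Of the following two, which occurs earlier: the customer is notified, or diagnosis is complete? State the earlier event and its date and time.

Parts are ordered: 21:45 May 24, 2003.
The repair is finished: 21:45 May 24, 2003 + 2h15m = 00:00 May 25, 2003.
The customer is notified: 00:00 May 25, 2003 + 6h45m = 06:45 May 25, 2003.
The vehicle is dropped off: 08:35 May 24, 2003.
Diagnosis is complete: 08:35 May 24, 2003 + 4h = 12:35 May 24, 2003.
Comparing: the customer is notified at 06:45 May 25, 2003 vs diagnosis is complete at 12:35 May 24, 2003. Earlier: diagnosis is complete.

Diagnosis is complete — 12:35 on May 24, 2003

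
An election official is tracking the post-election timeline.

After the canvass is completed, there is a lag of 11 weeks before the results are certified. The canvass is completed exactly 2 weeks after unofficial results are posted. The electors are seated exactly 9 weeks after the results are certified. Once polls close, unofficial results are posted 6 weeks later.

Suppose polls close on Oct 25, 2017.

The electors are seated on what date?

Polls close: Oct 25, 2017.
Unofficial results are posted: Oct 25, 2017 + 6 weeks = Dec 6, 2017.
The canvass is completed: Dec 6, 2017 + 2 weeks = Dec 20, 2017.
The results are certified: Dec 20, 2017 + 11 weeks = Mar 7, 2018.
The electors are seated: Mar 7, 2018 + 9 weeks = May 9, 2018.

May 9, 2018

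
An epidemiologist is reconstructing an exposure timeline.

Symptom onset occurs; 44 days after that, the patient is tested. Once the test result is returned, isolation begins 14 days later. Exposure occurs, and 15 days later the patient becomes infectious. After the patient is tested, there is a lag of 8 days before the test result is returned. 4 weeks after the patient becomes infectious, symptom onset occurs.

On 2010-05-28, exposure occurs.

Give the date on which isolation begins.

2010-09-14

Exposure occurs: May 28, 2010.
The patient becomes infectious: May 28, 2010 + 15 days = Jun 12, 2010.
Symptom onset occurs: Jun 12, 2010 + 4 weeks = Jul 10, 2010.
The patient is tested: Jul 10, 2010 + 44 days = Aug 23, 2010.
The test result is returned: Aug 23, 2010 + 8 days = Aug 31, 2010.
Isolation begins: Aug 31, 2010 + 14 days = Sep 14, 2010.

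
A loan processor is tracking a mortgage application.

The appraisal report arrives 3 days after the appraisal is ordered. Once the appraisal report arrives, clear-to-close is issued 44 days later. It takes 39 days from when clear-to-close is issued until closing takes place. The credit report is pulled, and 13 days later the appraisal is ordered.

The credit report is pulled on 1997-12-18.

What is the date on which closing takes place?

The credit report is pulled: Dec 18, 1997.
The appraisal is ordered: Dec 18, 1997 + 13 days = Dec 31, 1997.
The appraisal report arrives: Dec 31, 1997 + 3 days = Jan 3, 1998.
Clear-to-close is issued: Jan 3, 1998 + 44 days = Feb 16, 1998.
Closing takes place: Feb 16, 1998 + 39 days = Mar 27, 1998.

1998-03-27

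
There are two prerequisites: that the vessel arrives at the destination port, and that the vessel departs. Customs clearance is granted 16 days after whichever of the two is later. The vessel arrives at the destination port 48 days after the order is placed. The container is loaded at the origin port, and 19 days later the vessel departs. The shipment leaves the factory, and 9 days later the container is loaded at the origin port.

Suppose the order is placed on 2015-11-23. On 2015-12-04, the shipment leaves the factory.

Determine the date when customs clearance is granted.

2016-01-26

The order is placed: Nov 23, 2015.
The vessel arrives at the destination port: Nov 23, 2015 + 48 days = Jan 10, 2016.
The shipment leaves the factory: Dec 4, 2015.
The container is loaded at the origin port: Dec 4, 2015 + 9 days = Dec 13, 2015.
The vessel departs: Dec 13, 2015 + 19 days = Jan 1, 2016.
Both prerequisites met — the vessel arrives at the destination port (Jan 10, 2016), the vessel departs (Jan 1, 2016); the later is Jan 10, 2016.
Customs clearance is granted: Jan 10, 2016 + 16 days = Jan 26, 2016.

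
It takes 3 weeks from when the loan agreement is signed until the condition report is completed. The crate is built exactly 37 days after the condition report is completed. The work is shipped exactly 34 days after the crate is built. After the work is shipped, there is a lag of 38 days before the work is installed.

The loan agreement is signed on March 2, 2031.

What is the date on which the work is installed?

The loan agreement is signed: Mar 2, 2031.
The condition report is completed: Mar 2, 2031 + 3 weeks = Mar 23, 2031.
The crate is built: Mar 23, 2031 + 37 days = Apr 29, 2031.
The work is shipped: Apr 29, 2031 + 34 days = Jun 2, 2031.
The work is installed: Jun 2, 2031 + 38 days = Jul 10, 2031.

July 10, 2031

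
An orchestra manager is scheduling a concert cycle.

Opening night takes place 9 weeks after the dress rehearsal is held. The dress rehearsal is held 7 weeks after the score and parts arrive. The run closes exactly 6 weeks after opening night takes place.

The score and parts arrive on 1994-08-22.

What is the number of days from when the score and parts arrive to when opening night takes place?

Causal path: the score and parts arrive → the dress rehearsal is held → opening night takes place.
Total delay along the path: 7 + 9 weeks = 16 weeks = 112 days.

112 days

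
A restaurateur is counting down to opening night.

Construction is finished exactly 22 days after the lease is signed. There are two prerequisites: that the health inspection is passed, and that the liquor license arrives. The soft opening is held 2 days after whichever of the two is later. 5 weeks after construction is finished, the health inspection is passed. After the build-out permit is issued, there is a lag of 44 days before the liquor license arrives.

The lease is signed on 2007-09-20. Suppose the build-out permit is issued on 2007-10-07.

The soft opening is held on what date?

The lease is signed: Sep 20, 2007.
Construction is finished: Sep 20, 2007 + 22 days = Oct 12, 2007.
The health inspection is passed: Oct 12, 2007 + 5 weeks = Nov 16, 2007.
The build-out permit is issued: Oct 7, 2007.
The liquor license arrives: Oct 7, 2007 + 44 days = Nov 20, 2007.
Both prerequisites met — the health inspection is passed (Nov 16, 2007), the liquor license arrives (Nov 20, 2007); the later is Nov 20, 2007.
The soft opening is held: Nov 20, 2007 + 2 days = Nov 22, 2007.

2007-11-22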